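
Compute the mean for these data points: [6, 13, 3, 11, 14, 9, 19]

10.7143

Step 1: Sum all values: 6 + 13 + 3 + 11 + 14 + 9 + 19 = 75
Step 2: Count the number of values: n = 7
Step 3: Mean = sum / n = 75 / 7 = 10.7143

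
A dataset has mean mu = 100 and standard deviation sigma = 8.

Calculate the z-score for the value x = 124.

3

Step 1: Recall the z-score formula: z = (x - mu) / sigma
Step 2: Substitute values: z = (124 - 100) / 8
Step 3: z = 24 / 8 = 3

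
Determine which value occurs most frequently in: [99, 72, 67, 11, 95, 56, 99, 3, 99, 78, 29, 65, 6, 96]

99

Step 1: Count the frequency of each value:
  3: appears 1 time(s)
  6: appears 1 time(s)
  11: appears 1 time(s)
  29: appears 1 time(s)
  56: appears 1 time(s)
  65: appears 1 time(s)
  67: appears 1 time(s)
  72: appears 1 time(s)
  78: appears 1 time(s)
  95: appears 1 time(s)
  96: appears 1 time(s)
  99: appears 3 time(s)
Step 2: The value 99 appears most frequently (3 times).
Step 3: Mode = 99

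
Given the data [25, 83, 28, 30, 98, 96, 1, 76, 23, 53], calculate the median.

41.5

Step 1: Sort the data in ascending order: [1, 23, 25, 28, 30, 53, 76, 83, 96, 98]
Step 2: The number of values is n = 10.
Step 3: Since n is even, the median is the average of positions 5 and 6:
  Median = (30 + 53) / 2 = 41.5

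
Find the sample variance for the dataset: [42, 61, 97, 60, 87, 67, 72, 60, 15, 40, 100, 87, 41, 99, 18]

776.781

Step 1: Compute the mean: (42 + 61 + 97 + 60 + 87 + 67 + 72 + 60 + 15 + 40 + 100 + 87 + 41 + 99 + 18) / 15 = 63.0667
Step 2: Compute squared deviations from the mean:
  (42 - 63.0667)^2 = 443.8044
  (61 - 63.0667)^2 = 4.2711
  (97 - 63.0667)^2 = 1151.4711
  (60 - 63.0667)^2 = 9.4044
  (87 - 63.0667)^2 = 572.8044
  (67 - 63.0667)^2 = 15.4711
  (72 - 63.0667)^2 = 79.8044
  (60 - 63.0667)^2 = 9.4044
  (15 - 63.0667)^2 = 2310.4044
  (40 - 63.0667)^2 = 532.0711
  (100 - 63.0667)^2 = 1364.0711
  (87 - 63.0667)^2 = 572.8044
  (41 - 63.0667)^2 = 486.9378
  (99 - 63.0667)^2 = 1291.2044
  (18 - 63.0667)^2 = 2031.0044
Step 3: Sum of squared deviations = 10874.9333
Step 4: Sample variance = 10874.9333 / 14 = 776.781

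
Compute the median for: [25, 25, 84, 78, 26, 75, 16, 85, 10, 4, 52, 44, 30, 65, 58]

44

Step 1: Sort the data in ascending order: [4, 10, 16, 25, 25, 26, 30, 44, 52, 58, 65, 75, 78, 84, 85]
Step 2: The number of values is n = 15.
Step 3: Since n is odd, the median is the middle value at position 8: 44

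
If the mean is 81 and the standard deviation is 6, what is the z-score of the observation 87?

1

Step 1: Recall the z-score formula: z = (x - mu) / sigma
Step 2: Substitute values: z = (87 - 81) / 6
Step 3: z = 6 / 6 = 1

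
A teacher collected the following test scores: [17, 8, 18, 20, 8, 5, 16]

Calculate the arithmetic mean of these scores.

13.1429

Step 1: Sum all values: 17 + 8 + 18 + 20 + 8 + 5 + 16 = 92
Step 2: Count the number of values: n = 7
Step 3: Mean = sum / n = 92 / 7 = 13.1429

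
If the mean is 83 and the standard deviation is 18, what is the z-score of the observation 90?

0.3889

Step 1: Recall the z-score formula: z = (x - mu) / sigma
Step 2: Substitute values: z = (90 - 83) / 18
Step 3: z = 7 / 18 = 0.3889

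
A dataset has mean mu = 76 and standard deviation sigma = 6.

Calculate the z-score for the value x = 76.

0

Step 1: Recall the z-score formula: z = (x - mu) / sigma
Step 2: Substitute values: z = (76 - 76) / 6
Step 3: z = 0 / 6 = 0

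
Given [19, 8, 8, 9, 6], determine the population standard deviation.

4.6043

Step 1: Compute the mean: 10
Step 2: Sum of squared deviations from the mean: 106
Step 3: Population variance = 106 / 5 = 21.2
Step 4: Standard deviation = sqrt(21.2) = 4.6043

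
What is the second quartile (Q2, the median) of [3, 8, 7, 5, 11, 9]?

7.5

Step 1: Sort the data: [3, 5, 7, 8, 9, 11]
Step 2: n = 6
Step 3: Q2 is the median. Since n is even, it is the average of the values at positions 3 and 4:
  Q2 = (7 + 8) / 2 = 7.5
Step 4: Q2 = 7.5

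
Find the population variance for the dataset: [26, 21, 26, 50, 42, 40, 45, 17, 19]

138.1728

Step 1: Compute the mean: (26 + 21 + 26 + 50 + 42 + 40 + 45 + 17 + 19) / 9 = 31.7778
Step 2: Compute squared deviations from the mean:
  (26 - 31.7778)^2 = 33.3827
  (21 - 31.7778)^2 = 116.1605
  (26 - 31.7778)^2 = 33.3827
  (50 - 31.7778)^2 = 332.0494
  (42 - 31.7778)^2 = 104.4938
  (40 - 31.7778)^2 = 67.6049
  (45 - 31.7778)^2 = 174.8272
  (17 - 31.7778)^2 = 218.3827
  (19 - 31.7778)^2 = 163.2716
Step 3: Sum of squared deviations = 1243.5556
Step 4: Population variance = 1243.5556 / 9 = 138.1728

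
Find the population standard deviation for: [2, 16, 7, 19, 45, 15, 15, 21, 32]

12.1238

Step 1: Compute the mean: 19.1111
Step 2: Sum of squared deviations from the mean: 1322.8889
Step 3: Population variance = 1322.8889 / 9 = 146.9877
Step 4: Standard deviation = sqrt(146.9877) = 12.1238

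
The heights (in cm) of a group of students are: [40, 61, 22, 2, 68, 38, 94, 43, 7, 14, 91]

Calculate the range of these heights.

92

Step 1: Identify the maximum value: max = 94
Step 2: Identify the minimum value: min = 2
Step 3: Range = max - min = 94 - 2 = 92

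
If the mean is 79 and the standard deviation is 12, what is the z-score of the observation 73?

-0.5

Step 1: Recall the z-score formula: z = (x - mu) / sigma
Step 2: Substitute values: z = (73 - 79) / 12
Step 3: z = -6 / 12 = -0.5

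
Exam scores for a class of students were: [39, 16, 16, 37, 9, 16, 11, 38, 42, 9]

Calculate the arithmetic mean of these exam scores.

23.3

Step 1: Sum all values: 39 + 16 + 16 + 37 + 9 + 16 + 11 + 38 + 42 + 9 = 233
Step 2: Count the number of values: n = 10
Step 3: Mean = sum / n = 233 / 10 = 23.3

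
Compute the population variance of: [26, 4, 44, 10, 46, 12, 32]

240.9796

Step 1: Compute the mean: (26 + 4 + 44 + 10 + 46 + 12 + 32) / 7 = 24.8571
Step 2: Compute squared deviations from the mean:
  (26 - 24.8571)^2 = 1.3061
  (4 - 24.8571)^2 = 435.0204
  (44 - 24.8571)^2 = 366.449
  (10 - 24.8571)^2 = 220.7347
  (46 - 24.8571)^2 = 447.0204
  (12 - 24.8571)^2 = 165.3061
  (32 - 24.8571)^2 = 51.0204
Step 3: Sum of squared deviations = 1686.8571
Step 4: Population variance = 1686.8571 / 7 = 240.9796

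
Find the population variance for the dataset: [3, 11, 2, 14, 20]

46

Step 1: Compute the mean: (3 + 11 + 2 + 14 + 20) / 5 = 10
Step 2: Compute squared deviations from the mean:
  (3 - 10)^2 = 49
  (11 - 10)^2 = 1
  (2 - 10)^2 = 64
  (14 - 10)^2 = 16
  (20 - 10)^2 = 100
Step 3: Sum of squared deviations = 230
Step 4: Population variance = 230 / 5 = 46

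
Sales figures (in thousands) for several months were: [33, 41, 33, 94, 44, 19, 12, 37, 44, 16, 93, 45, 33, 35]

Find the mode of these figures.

33

Step 1: Count the frequency of each value:
  12: appears 1 time(s)
  16: appears 1 time(s)
  19: appears 1 time(s)
  33: appears 3 time(s)
  35: appears 1 time(s)
  37: appears 1 time(s)
  41: appears 1 time(s)
  44: appears 2 time(s)
  45: appears 1 time(s)
  93: appears 1 time(s)
  94: appears 1 time(s)
Step 2: The value 33 appears most frequently (3 times).
Step 3: Mode = 33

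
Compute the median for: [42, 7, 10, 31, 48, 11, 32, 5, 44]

31

Step 1: Sort the data in ascending order: [5, 7, 10, 11, 31, 32, 42, 44, 48]
Step 2: The number of values is n = 9.
Step 3: Since n is odd, the median is the middle value at position 5: 31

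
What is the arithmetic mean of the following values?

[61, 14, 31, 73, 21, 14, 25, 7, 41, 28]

31.5

Step 1: Sum all values: 61 + 14 + 31 + 73 + 21 + 14 + 25 + 7 + 41 + 28 = 315
Step 2: Count the number of values: n = 10
Step 3: Mean = sum / n = 315 / 10 = 31.5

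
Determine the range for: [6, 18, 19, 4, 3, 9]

16

Step 1: Identify the maximum value: max = 19
Step 2: Identify the minimum value: min = 3
Step 3: Range = max - min = 19 - 3 = 16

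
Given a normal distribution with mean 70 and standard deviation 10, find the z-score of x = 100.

3

Step 1: Recall the z-score formula: z = (x - mu) / sigma
Step 2: Substitute values: z = (100 - 70) / 10
Step 3: z = 30 / 10 = 3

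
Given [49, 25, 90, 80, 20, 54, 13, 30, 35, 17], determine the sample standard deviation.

26.6001

Step 1: Compute the mean: 41.3
Step 2: Sum of squared deviations from the mean: 6368.1
Step 3: Sample variance = 6368.1 / 9 = 707.5667
Step 4: Standard deviation = sqrt(707.5667) = 26.6001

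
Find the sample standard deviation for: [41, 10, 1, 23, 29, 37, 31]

14.4667

Step 1: Compute the mean: 24.5714
Step 2: Sum of squared deviations from the mean: 1255.7143
Step 3: Sample variance = 1255.7143 / 6 = 209.2857
Step 4: Standard deviation = sqrt(209.2857) = 14.4667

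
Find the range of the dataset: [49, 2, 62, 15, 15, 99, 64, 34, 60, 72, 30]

97

Step 1: Identify the maximum value: max = 99
Step 2: Identify the minimum value: min = 2
Step 3: Range = max - min = 99 - 2 = 97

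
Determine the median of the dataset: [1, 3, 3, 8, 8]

3

Step 1: Sort the data in ascending order: [1, 3, 3, 8, 8]
Step 2: The number of values is n = 5.
Step 3: Since n is odd, the median is the middle value at position 3: 3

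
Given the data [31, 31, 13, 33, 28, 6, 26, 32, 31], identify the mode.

31

Step 1: Count the frequency of each value:
  6: appears 1 time(s)
  13: appears 1 time(s)
  26: appears 1 time(s)
  28: appears 1 time(s)
  31: appears 3 time(s)
  32: appears 1 time(s)
  33: appears 1 time(s)
Step 2: The value 31 appears most frequently (3 times).
Step 3: Mode = 31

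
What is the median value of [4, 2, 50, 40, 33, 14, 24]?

24

Step 1: Sort the data in ascending order: [2, 4, 14, 24, 33, 40, 50]
Step 2: The number of values is n = 7.
Step 3: Since n is odd, the median is the middle value at position 4: 24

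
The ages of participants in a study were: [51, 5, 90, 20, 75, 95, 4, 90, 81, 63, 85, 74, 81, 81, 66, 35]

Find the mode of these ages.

81

Step 1: Count the frequency of each value:
  4: appears 1 time(s)
  5: appears 1 time(s)
  20: appears 1 time(s)
  35: appears 1 time(s)
  51: appears 1 time(s)
  63: appears 1 time(s)
  66: appears 1 time(s)
  74: appears 1 time(s)
  75: appears 1 time(s)
  81: appears 3 time(s)
  85: appears 1 time(s)
  90: appears 2 time(s)
  95: appears 1 time(s)
Step 2: The value 81 appears most frequently (3 times).
Step 3: Mode = 81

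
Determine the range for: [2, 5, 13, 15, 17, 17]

15

Step 1: Identify the maximum value: max = 17
Step 2: Identify the minimum value: min = 2
Step 3: Range = max - min = 17 - 2 = 15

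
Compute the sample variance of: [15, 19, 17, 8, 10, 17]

19.0667

Step 1: Compute the mean: (15 + 19 + 17 + 8 + 10 + 17) / 6 = 14.3333
Step 2: Compute squared deviations from the mean:
  (15 - 14.3333)^2 = 0.4444
  (19 - 14.3333)^2 = 21.7778
  (17 - 14.3333)^2 = 7.1111
  (8 - 14.3333)^2 = 40.1111
  (10 - 14.3333)^2 = 18.7778
  (17 - 14.3333)^2 = 7.1111
Step 3: Sum of squared deviations = 95.3333
Step 4: Sample variance = 95.3333 / 5 = 19.0667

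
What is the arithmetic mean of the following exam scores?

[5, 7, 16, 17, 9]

10.8

Step 1: Sum all values: 5 + 7 + 16 + 17 + 9 = 54
Step 2: Count the number of values: n = 5
Step 3: Mean = sum / n = 54 / 5 = 10.8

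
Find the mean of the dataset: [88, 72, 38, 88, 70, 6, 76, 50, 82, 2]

57.2

Step 1: Sum all values: 88 + 72 + 38 + 88 + 70 + 6 + 76 + 50 + 82 + 2 = 572
Step 2: Count the number of values: n = 10
Step 3: Mean = sum / n = 572 / 10 = 57.2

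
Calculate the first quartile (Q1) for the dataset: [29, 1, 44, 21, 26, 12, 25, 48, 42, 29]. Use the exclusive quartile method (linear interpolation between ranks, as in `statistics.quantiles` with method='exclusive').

18.75

Step 1: Sort the data: [1, 12, 21, 25, 26, 29, 29, 42, 44, 48]
Step 2: n = 10
Step 3: Using the exclusive quartile method:
  Q1 = 18.75
  Q2 (median) = 27.5
  Q3 = 42.5
  IQR = Q3 - Q1 = 42.5 - 18.75 = 23.75
Step 4: Q1 = 18.75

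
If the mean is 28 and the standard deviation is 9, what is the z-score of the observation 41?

1.4444

Step 1: Recall the z-score formula: z = (x - mu) / sigma
Step 2: Substitute values: z = (41 - 28) / 9
Step 3: z = 13 / 9 = 1.4444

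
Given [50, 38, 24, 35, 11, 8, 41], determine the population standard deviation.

14.5882

Step 1: Compute the mean: 29.5714
Step 2: Sum of squared deviations from the mean: 1489.7143
Step 3: Population variance = 1489.7143 / 7 = 212.8163
Step 4: Standard deviation = sqrt(212.8163) = 14.5882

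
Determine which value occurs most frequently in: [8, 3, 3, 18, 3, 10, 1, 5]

3

Step 1: Count the frequency of each value:
  1: appears 1 time(s)
  3: appears 3 time(s)
  5: appears 1 time(s)
  8: appears 1 time(s)
  10: appears 1 time(s)
  18: appears 1 time(s)
Step 2: The value 3 appears most frequently (3 times).
Step 3: Mode = 3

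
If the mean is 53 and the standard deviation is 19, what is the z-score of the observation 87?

1.7895

Step 1: Recall the z-score formula: z = (x - mu) / sigma
Step 2: Substitute values: z = (87 - 53) / 19
Step 3: z = 34 / 19 = 1.7895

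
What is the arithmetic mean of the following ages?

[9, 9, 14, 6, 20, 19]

12.8333

Step 1: Sum all values: 9 + 9 + 14 + 6 + 20 + 19 = 77
Step 2: Count the number of values: n = 6
Step 3: Mean = sum / n = 77 / 6 = 12.8333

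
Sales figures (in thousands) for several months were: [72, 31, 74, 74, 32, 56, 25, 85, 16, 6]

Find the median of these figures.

44

Step 1: Sort the data in ascending order: [6, 16, 25, 31, 32, 56, 72, 74, 74, 85]
Step 2: The number of values is n = 10.
Step 3: Since n is even, the median is the average of positions 5 and 6:
  Median = (32 + 56) / 2 = 44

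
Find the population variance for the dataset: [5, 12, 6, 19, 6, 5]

26.4722

Step 1: Compute the mean: (5 + 12 + 6 + 19 + 6 + 5) / 6 = 8.8333
Step 2: Compute squared deviations from the mean:
  (5 - 8.8333)^2 = 14.6944
  (12 - 8.8333)^2 = 10.0278
  (6 - 8.8333)^2 = 8.0278
  (19 - 8.8333)^2 = 103.3611
  (6 - 8.8333)^2 = 8.0278
  (5 - 8.8333)^2 = 14.6944
Step 3: Sum of squared deviations = 158.8333
Step 4: Population variance = 158.8333 / 6 = 26.4722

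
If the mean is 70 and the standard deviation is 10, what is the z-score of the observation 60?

-1

Step 1: Recall the z-score formula: z = (x - mu) / sigma
Step 2: Substitute values: z = (60 - 70) / 10
Step 3: z = -10 / 10 = -1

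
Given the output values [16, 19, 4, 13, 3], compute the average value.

11

Step 1: Sum all values: 16 + 19 + 4 + 13 + 3 = 55
Step 2: Count the number of values: n = 5
Step 3: Mean = sum / n = 55 / 5 = 11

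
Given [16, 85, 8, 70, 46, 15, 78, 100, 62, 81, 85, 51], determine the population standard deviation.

29.7446

Step 1: Compute the mean: 58.0833
Step 2: Sum of squared deviations from the mean: 10616.9167
Step 3: Population variance = 10616.9167 / 12 = 884.7431
Step 4: Standard deviation = sqrt(884.7431) = 29.7446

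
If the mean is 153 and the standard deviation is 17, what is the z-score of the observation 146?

-0.4118

Step 1: Recall the z-score formula: z = (x - mu) / sigma
Step 2: Substitute values: z = (146 - 153) / 17
Step 3: z = -7 / 17 = -0.4118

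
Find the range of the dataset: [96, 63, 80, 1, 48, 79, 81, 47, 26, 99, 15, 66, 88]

98

Step 1: Identify the maximum value: max = 99
Step 2: Identify the minimum value: min = 1
Step 3: Range = max - min = 99 - 1 = 98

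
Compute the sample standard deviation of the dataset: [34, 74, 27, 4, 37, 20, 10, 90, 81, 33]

30.1588

Step 1: Compute the mean: 41
Step 2: Sum of squared deviations from the mean: 8186
Step 3: Sample variance = 8186 / 9 = 909.5556
Step 4: Standard deviation = sqrt(909.5556) = 30.1588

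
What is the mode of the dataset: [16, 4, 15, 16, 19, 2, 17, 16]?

16

Step 1: Count the frequency of each value:
  2: appears 1 time(s)
  4: appears 1 time(s)
  15: appears 1 time(s)
  16: appears 3 time(s)
  17: appears 1 time(s)
  19: appears 1 time(s)
Step 2: The value 16 appears most frequently (3 times).
Step 3: Mode = 16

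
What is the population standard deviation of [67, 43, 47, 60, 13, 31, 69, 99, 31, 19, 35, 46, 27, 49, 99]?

25.0573

Step 1: Compute the mean: 49
Step 2: Sum of squared deviations from the mean: 9418
Step 3: Population variance = 9418 / 15 = 627.8667
Step 4: Standard deviation = sqrt(627.8667) = 25.0573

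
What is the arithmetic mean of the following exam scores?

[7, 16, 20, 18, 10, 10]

13.5

Step 1: Sum all values: 7 + 16 + 20 + 18 + 10 + 10 = 81
Step 2: Count the number of values: n = 6
Step 3: Mean = sum / n = 81 / 6 = 13.5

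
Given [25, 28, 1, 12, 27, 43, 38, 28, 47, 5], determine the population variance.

214.24

Step 1: Compute the mean: (25 + 28 + 1 + 12 + 27 + 43 + 38 + 28 + 47 + 5) / 10 = 25.4
Step 2: Compute squared deviations from the mean:
  (25 - 25.4)^2 = 0.16
  (28 - 25.4)^2 = 6.76
  (1 - 25.4)^2 = 595.36
  (12 - 25.4)^2 = 179.56
  (27 - 25.4)^2 = 2.56
  (43 - 25.4)^2 = 309.76
  (38 - 25.4)^2 = 158.76
  (28 - 25.4)^2 = 6.76
  (47 - 25.4)^2 = 466.56
  (5 - 25.4)^2 = 416.16
Step 3: Sum of squared deviations = 2142.4
Step 4: Population variance = 2142.4 / 10 = 214.24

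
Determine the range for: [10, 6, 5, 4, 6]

6

Step 1: Identify the maximum value: max = 10
Step 2: Identify the minimum value: min = 4
Step 3: Range = max - min = 10 - 4 = 6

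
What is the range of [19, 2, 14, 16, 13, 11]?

17

Step 1: Identify the maximum value: max = 19
Step 2: Identify the minimum value: min = 2
Step 3: Range = max - min = 19 - 2 = 17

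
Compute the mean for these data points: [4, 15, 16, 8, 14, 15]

12

Step 1: Sum all values: 4 + 15 + 16 + 8 + 14 + 15 = 72
Step 2: Count the number of values: n = 6
Step 3: Mean = sum / n = 72 / 6 = 12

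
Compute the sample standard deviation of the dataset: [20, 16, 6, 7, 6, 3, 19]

7.0711

Step 1: Compute the mean: 11
Step 2: Sum of squared deviations from the mean: 300
Step 3: Sample variance = 300 / 6 = 50
Step 4: Standard deviation = sqrt(50) = 7.0711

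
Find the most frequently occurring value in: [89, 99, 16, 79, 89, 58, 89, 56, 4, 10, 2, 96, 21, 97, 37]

89

Step 1: Count the frequency of each value:
  2: appears 1 time(s)
  4: appears 1 time(s)
  10: appears 1 time(s)
  16: appears 1 time(s)
  21: appears 1 time(s)
  37: appears 1 time(s)
  56: appears 1 time(s)
  58: appears 1 time(s)
  79: appears 1 time(s)
  89: appears 3 time(s)
  96: appears 1 time(s)
  97: appears 1 time(s)
  99: appears 1 time(s)
Step 2: The value 89 appears most frequently (3 times).
Step 3: Mode = 89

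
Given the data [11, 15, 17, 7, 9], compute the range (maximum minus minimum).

10

Step 1: Identify the maximum value: max = 17
Step 2: Identify the minimum value: min = 7
Step 3: Range = max - min = 17 - 7 = 10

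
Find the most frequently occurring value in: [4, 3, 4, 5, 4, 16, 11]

4

Step 1: Count the frequency of each value:
  3: appears 1 time(s)
  4: appears 3 time(s)
  5: appears 1 time(s)
  11: appears 1 time(s)
  16: appears 1 time(s)
Step 2: The value 4 appears most frequently (3 times).
Step 3: Mode = 4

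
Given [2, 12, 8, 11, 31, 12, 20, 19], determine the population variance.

68.2344

Step 1: Compute the mean: (2 + 12 + 8 + 11 + 31 + 12 + 20 + 19) / 8 = 14.375
Step 2: Compute squared deviations from the mean:
  (2 - 14.375)^2 = 153.1406
  (12 - 14.375)^2 = 5.6406
  (8 - 14.375)^2 = 40.6406
  (11 - 14.375)^2 = 11.3906
  (31 - 14.375)^2 = 276.3906
  (12 - 14.375)^2 = 5.6406
  (20 - 14.375)^2 = 31.6406
  (19 - 14.375)^2 = 21.3906
Step 3: Sum of squared deviations = 545.875
Step 4: Population variance = 545.875 / 8 = 68.2344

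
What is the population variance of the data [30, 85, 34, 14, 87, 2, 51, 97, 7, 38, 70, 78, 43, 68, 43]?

843.8933

Step 1: Compute the mean: (30 + 85 + 34 + 14 + 87 + 2 + 51 + 97 + 7 + 38 + 70 + 78 + 43 + 68 + 43) / 15 = 49.8
Step 2: Compute squared deviations from the mean:
  (30 - 49.8)^2 = 392.04
  (85 - 49.8)^2 = 1239.04
  (34 - 49.8)^2 = 249.64
  (14 - 49.8)^2 = 1281.64
  (87 - 49.8)^2 = 1383.84
  (2 - 49.8)^2 = 2284.84
  (51 - 49.8)^2 = 1.44
  (97 - 49.8)^2 = 2227.84
  (7 - 49.8)^2 = 1831.84
  (38 - 49.8)^2 = 139.24
  (70 - 49.8)^2 = 408.04
  (78 - 49.8)^2 = 795.24
  (43 - 49.8)^2 = 46.24
  (68 - 49.8)^2 = 331.24
  (43 - 49.8)^2 = 46.24
Step 3: Sum of squared deviations = 12658.4
Step 4: Population variance = 12658.4 / 15 = 843.8933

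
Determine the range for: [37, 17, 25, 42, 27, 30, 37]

25

Step 1: Identify the maximum value: max = 42
Step 2: Identify the minimum value: min = 17
Step 3: Range = max - min = 42 - 17 = 25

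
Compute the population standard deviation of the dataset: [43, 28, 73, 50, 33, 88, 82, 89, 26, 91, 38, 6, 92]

28.8653

Step 1: Compute the mean: 56.8462
Step 2: Sum of squared deviations from the mean: 10831.6923
Step 3: Population variance = 10831.6923 / 13 = 833.2071
Step 4: Standard deviation = sqrt(833.2071) = 28.8653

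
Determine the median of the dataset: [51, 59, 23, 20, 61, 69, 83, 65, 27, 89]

60

Step 1: Sort the data in ascending order: [20, 23, 27, 51, 59, 61, 65, 69, 83, 89]
Step 2: The number of values is n = 10.
Step 3: Since n is even, the median is the average of positions 5 and 6:
  Median = (59 + 61) / 2 = 60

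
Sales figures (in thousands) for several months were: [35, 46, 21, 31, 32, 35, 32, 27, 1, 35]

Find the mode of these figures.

35

Step 1: Count the frequency of each value:
  1: appears 1 time(s)
  21: appears 1 time(s)
  27: appears 1 time(s)
  31: appears 1 time(s)
  32: appears 2 time(s)
  35: appears 3 time(s)
  46: appears 1 time(s)
Step 2: The value 35 appears most frequently (3 times).
Step 3: Mode = 35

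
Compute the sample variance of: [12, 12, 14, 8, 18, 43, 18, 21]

117.3571

Step 1: Compute the mean: (12 + 12 + 14 + 8 + 18 + 43 + 18 + 21) / 8 = 18.25
Step 2: Compute squared deviations from the mean:
  (12 - 18.25)^2 = 39.0625
  (12 - 18.25)^2 = 39.0625
  (14 - 18.25)^2 = 18.0625
  (8 - 18.25)^2 = 105.0625
  (18 - 18.25)^2 = 0.0625
  (43 - 18.25)^2 = 612.5625
  (18 - 18.25)^2 = 0.0625
  (21 - 18.25)^2 = 7.5625
Step 3: Sum of squared deviations = 821.5
Step 4: Sample variance = 821.5 / 7 = 117.3571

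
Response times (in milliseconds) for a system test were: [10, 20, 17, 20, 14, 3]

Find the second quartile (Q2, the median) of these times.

15.5

Step 1: Sort the data: [3, 10, 14, 17, 20, 20]
Step 2: n = 6
Step 3: Q2 is the median. Since n is even, it is the average of the values at positions 3 and 4:
  Q2 = (14 + 17) / 2 = 15.5
Step 4: Q2 = 15.5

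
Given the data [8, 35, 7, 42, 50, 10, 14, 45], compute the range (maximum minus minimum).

43

Step 1: Identify the maximum value: max = 50
Step 2: Identify the minimum value: min = 7
Step 3: Range = max - min = 50 - 7 = 43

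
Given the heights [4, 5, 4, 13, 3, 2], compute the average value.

5.1667

Step 1: Sum all values: 4 + 5 + 4 + 13 + 3 + 2 = 31
Step 2: Count the number of values: n = 6
Step 3: Mean = sum / n = 31 / 6 = 5.1667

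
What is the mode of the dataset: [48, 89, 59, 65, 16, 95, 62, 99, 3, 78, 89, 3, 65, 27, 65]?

65

Step 1: Count the frequency of each value:
  3: appears 2 time(s)
  16: appears 1 time(s)
  27: appears 1 time(s)
  48: appears 1 time(s)
  59: appears 1 time(s)
  62: appears 1 time(s)
  65: appears 3 time(s)
  78: appears 1 time(s)
  89: appears 2 time(s)
  95: appears 1 time(s)
  99: appears 1 time(s)
Step 2: The value 65 appears most frequently (3 times).
Step 3: Mode = 65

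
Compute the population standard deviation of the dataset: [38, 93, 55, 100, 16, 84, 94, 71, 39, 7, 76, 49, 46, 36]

28.402

Step 1: Compute the mean: 57.4286
Step 2: Sum of squared deviations from the mean: 11293.4286
Step 3: Population variance = 11293.4286 / 14 = 806.6735
Step 4: Standard deviation = sqrt(806.6735) = 28.402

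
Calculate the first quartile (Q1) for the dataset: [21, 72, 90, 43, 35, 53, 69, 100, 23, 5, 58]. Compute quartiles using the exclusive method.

23

Step 1: Sort the data: [5, 21, 23, 35, 43, 53, 58, 69, 72, 90, 100]
Step 2: n = 11
Step 3: Using the exclusive quartile method:
  Q1 = 23
  Q2 (median) = 53
  Q3 = 72
  IQR = Q3 - Q1 = 72 - 23 = 49
Step 4: Q1 = 23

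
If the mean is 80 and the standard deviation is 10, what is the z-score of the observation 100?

2

Step 1: Recall the z-score formula: z = (x - mu) / sigma
Step 2: Substitute values: z = (100 - 80) / 10
Step 3: z = 20 / 10 = 2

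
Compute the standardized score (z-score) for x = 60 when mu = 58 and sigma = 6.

0.3333

Step 1: Recall the z-score formula: z = (x - mu) / sigma
Step 2: Substitute values: z = (60 - 58) / 6
Step 3: z = 2 / 6 = 0.3333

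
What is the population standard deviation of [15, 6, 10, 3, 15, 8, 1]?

5.0629

Step 1: Compute the mean: 8.2857
Step 2: Sum of squared deviations from the mean: 179.4286
Step 3: Population variance = 179.4286 / 7 = 25.6327
Step 4: Standard deviation = sqrt(25.6327) = 5.0629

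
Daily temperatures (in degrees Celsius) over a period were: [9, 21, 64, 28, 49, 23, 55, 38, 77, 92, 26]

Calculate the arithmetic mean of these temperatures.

43.8182

Step 1: Sum all values: 9 + 21 + 64 + 28 + 49 + 23 + 55 + 38 + 77 + 92 + 26 = 482
Step 2: Count the number of values: n = 11
Step 3: Mean = sum / n = 482 / 11 = 43.8182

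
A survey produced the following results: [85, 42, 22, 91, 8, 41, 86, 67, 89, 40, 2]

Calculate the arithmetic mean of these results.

52.0909

Step 1: Sum all values: 85 + 42 + 22 + 91 + 8 + 41 + 86 + 67 + 89 + 40 + 2 = 573
Step 2: Count the number of values: n = 11
Step 3: Mean = sum / n = 573 / 11 = 52.0909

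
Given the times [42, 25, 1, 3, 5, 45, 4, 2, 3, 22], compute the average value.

15.2

Step 1: Sum all values: 42 + 25 + 1 + 3 + 5 + 45 + 4 + 2 + 3 + 22 = 152
Step 2: Count the number of values: n = 10
Step 3: Mean = sum / n = 152 / 10 = 15.2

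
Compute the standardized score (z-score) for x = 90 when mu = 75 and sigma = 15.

1

Step 1: Recall the z-score formula: z = (x - mu) / sigma
Step 2: Substitute values: z = (90 - 75) / 15
Step 3: z = 15 / 15 = 1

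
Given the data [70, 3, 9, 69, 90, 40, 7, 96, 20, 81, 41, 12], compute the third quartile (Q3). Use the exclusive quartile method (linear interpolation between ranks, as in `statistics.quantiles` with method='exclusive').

78.25

Step 1: Sort the data: [3, 7, 9, 12, 20, 40, 41, 69, 70, 81, 90, 96]
Step 2: n = 12
Step 3: Using the exclusive quartile method:
  Q1 = 9.75
  Q2 (median) = 40.5
  Q3 = 78.25
  IQR = Q3 - Q1 = 78.25 - 9.75 = 68.5
Step 4: Q3 = 78.25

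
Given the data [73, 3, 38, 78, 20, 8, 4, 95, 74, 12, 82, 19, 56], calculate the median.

38

Step 1: Sort the data in ascending order: [3, 4, 8, 12, 19, 20, 38, 56, 73, 74, 78, 82, 95]
Step 2: The number of values is n = 13.
Step 3: Since n is odd, the median is the middle value at position 7: 38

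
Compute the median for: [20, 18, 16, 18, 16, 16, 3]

16

Step 1: Sort the data in ascending order: [3, 16, 16, 16, 18, 18, 20]
Step 2: The number of values is n = 7.
Step 3: Since n is odd, the median is the middle value at position 4: 16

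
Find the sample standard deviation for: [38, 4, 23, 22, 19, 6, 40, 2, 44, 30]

15.3174

Step 1: Compute the mean: 22.8
Step 2: Sum of squared deviations from the mean: 2111.6
Step 3: Sample variance = 2111.6 / 9 = 234.6222
Step 4: Standard deviation = sqrt(234.6222) = 15.3174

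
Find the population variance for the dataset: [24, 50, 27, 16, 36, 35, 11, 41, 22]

137.8765

Step 1: Compute the mean: (24 + 50 + 27 + 16 + 36 + 35 + 11 + 41 + 22) / 9 = 29.1111
Step 2: Compute squared deviations from the mean:
  (24 - 29.1111)^2 = 26.1235
  (50 - 29.1111)^2 = 436.3457
  (27 - 29.1111)^2 = 4.4568
  (16 - 29.1111)^2 = 171.9012
  (36 - 29.1111)^2 = 47.4568
  (35 - 29.1111)^2 = 34.679
  (11 - 29.1111)^2 = 328.0123
  (41 - 29.1111)^2 = 141.3457
  (22 - 29.1111)^2 = 50.5679
Step 3: Sum of squared deviations = 1240.8889
Step 4: Population variance = 1240.8889 / 9 = 137.8765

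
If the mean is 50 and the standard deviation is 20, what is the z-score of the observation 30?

-1

Step 1: Recall the z-score formula: z = (x - mu) / sigma
Step 2: Substitute values: z = (30 - 50) / 20
Step 3: z = -20 / 20 = -1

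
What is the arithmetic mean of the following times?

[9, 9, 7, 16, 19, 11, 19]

12.8571

Step 1: Sum all values: 9 + 9 + 7 + 16 + 19 + 11 + 19 = 90
Step 2: Count the number of values: n = 7
Step 3: Mean = sum / n = 90 / 7 = 12.8571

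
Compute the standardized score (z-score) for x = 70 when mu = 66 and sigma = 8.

0.5

Step 1: Recall the z-score formula: z = (x - mu) / sigma
Step 2: Substitute values: z = (70 - 66) / 8
Step 3: z = 4 / 8 = 0.5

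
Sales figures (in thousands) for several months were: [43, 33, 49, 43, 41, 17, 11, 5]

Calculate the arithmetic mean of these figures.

30.25

Step 1: Sum all values: 43 + 33 + 49 + 43 + 41 + 17 + 11 + 5 = 242
Step 2: Count the number of values: n = 8
Step 3: Mean = sum / n = 242 / 8 = 30.25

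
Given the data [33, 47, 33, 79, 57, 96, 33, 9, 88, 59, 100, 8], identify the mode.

33

Step 1: Count the frequency of each value:
  8: appears 1 time(s)
  9: appears 1 time(s)
  33: appears 3 time(s)
  47: appears 1 time(s)
  57: appears 1 time(s)
  59: appears 1 time(s)
  79: appears 1 time(s)
  88: appears 1 time(s)
  96: appears 1 time(s)
  100: appears 1 time(s)
Step 2: The value 33 appears most frequently (3 times).
Step 3: Mode = 33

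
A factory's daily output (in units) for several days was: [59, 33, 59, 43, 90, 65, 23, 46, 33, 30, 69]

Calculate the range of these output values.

67

Step 1: Identify the maximum value: max = 90
Step 2: Identify the minimum value: min = 23
Step 3: Range = max - min = 90 - 23 = 67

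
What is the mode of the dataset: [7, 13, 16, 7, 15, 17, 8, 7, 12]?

7

Step 1: Count the frequency of each value:
  7: appears 3 time(s)
  8: appears 1 time(s)
  12: appears 1 time(s)
  13: appears 1 time(s)
  15: appears 1 time(s)
  16: appears 1 time(s)
  17: appears 1 time(s)
Step 2: The value 7 appears most frequently (3 times).
Step 3: Mode = 7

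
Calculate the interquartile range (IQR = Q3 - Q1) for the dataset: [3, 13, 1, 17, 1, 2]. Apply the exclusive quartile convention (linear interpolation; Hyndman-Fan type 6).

13

Step 1: Sort the data: [1, 1, 2, 3, 13, 17]
Step 2: n = 6
Step 3: Using the exclusive quartile method:
  Q1 = 1
  Q2 (median) = 2.5
  Q3 = 14
  IQR = Q3 - Q1 = 14 - 1 = 13
Step 4: IQR = 13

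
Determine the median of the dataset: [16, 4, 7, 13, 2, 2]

5.5

Step 1: Sort the data in ascending order: [2, 2, 4, 7, 13, 16]
Step 2: The number of values is n = 6.
Step 3: Since n is even, the median is the average of positions 3 and 4:
  Median = (4 + 7) / 2 = 5.5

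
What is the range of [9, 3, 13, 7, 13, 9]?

10

Step 1: Identify the maximum value: max = 13
Step 2: Identify the minimum value: min = 3
Step 3: Range = max - min = 13 - 3 = 10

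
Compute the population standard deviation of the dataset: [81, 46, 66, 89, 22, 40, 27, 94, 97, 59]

26.3228

Step 1: Compute the mean: 62.1
Step 2: Sum of squared deviations from the mean: 6928.9
Step 3: Population variance = 6928.9 / 10 = 692.89
Step 4: Standard deviation = sqrt(692.89) = 26.3228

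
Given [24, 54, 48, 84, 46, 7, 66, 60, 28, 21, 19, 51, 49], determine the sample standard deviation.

21.7863

Step 1: Compute the mean: 42.8462
Step 2: Sum of squared deviations from the mean: 5695.6923
Step 3: Sample variance = 5695.6923 / 12 = 474.641
Step 4: Standard deviation = sqrt(474.641) = 21.7863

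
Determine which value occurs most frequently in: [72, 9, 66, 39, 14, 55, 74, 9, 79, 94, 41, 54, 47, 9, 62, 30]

9

Step 1: Count the frequency of each value:
  9: appears 3 time(s)
  14: appears 1 time(s)
  30: appears 1 time(s)
  39: appears 1 time(s)
  41: appears 1 time(s)
  47: appears 1 time(s)
  54: appears 1 time(s)
  55: appears 1 time(s)
  62: appears 1 time(s)
  66: appears 1 time(s)
  72: appears 1 time(s)
  74: appears 1 time(s)
  79: appears 1 time(s)
  94: appears 1 time(s)
Step 2: The value 9 appears most frequently (3 times).
Step 3: Mode = 9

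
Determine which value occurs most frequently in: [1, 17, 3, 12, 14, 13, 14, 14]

14

Step 1: Count the frequency of each value:
  1: appears 1 time(s)
  3: appears 1 time(s)
  12: appears 1 time(s)
  13: appears 1 time(s)
  14: appears 3 time(s)
  17: appears 1 time(s)
Step 2: The value 14 appears most frequently (3 times).
Step 3: Mode = 14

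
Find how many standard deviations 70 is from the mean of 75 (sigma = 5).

-1

Step 1: Recall the z-score formula: z = (x - mu) / sigma
Step 2: Substitute values: z = (70 - 75) / 5
Step 3: z = -5 / 5 = -1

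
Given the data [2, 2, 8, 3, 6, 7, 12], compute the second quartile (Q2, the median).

6

Step 1: Sort the data: [2, 2, 3, 6, 7, 8, 12]
Step 2: n = 7
Step 3: Q2 is the median. Since n is odd, it is the middle value at position 4: 6
Step 4: Q2 = 6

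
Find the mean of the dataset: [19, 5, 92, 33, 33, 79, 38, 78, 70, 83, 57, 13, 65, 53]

51.2857

Step 1: Sum all values: 19 + 5 + 92 + 33 + 33 + 79 + 38 + 78 + 70 + 83 + 57 + 13 + 65 + 53 = 718
Step 2: Count the number of values: n = 14
Step 3: Mean = sum / n = 718 / 14 = 51.2857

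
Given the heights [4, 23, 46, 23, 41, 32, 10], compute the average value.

25.5714

Step 1: Sum all values: 4 + 23 + 46 + 23 + 41 + 32 + 10 = 179
Step 2: Count the number of values: n = 7
Step 3: Mean = sum / n = 179 / 7 = 25.5714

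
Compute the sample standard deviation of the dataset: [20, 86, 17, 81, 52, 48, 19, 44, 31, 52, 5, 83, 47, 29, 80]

26.5531

Step 1: Compute the mean: 46.2667
Step 2: Sum of squared deviations from the mean: 9870.9333
Step 3: Sample variance = 9870.9333 / 14 = 705.0667
Step 4: Standard deviation = sqrt(705.0667) = 26.5531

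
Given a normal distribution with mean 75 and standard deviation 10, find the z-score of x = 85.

1

Step 1: Recall the z-score formula: z = (x - mu) / sigma
Step 2: Substitute values: z = (85 - 75) / 10
Step 3: z = 10 / 10 = 1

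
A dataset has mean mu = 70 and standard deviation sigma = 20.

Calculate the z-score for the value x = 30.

-2

Step 1: Recall the z-score formula: z = (x - mu) / sigma
Step 2: Substitute values: z = (30 - 70) / 20
Step 3: z = -40 / 20 = -2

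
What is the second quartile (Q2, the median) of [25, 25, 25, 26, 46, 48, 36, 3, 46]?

26

Step 1: Sort the data: [3, 25, 25, 25, 26, 36, 46, 46, 48]
Step 2: n = 9
Step 3: Q2 is the median. Since n is odd, it is the middle value at position 5: 26
Step 4: Q2 = 26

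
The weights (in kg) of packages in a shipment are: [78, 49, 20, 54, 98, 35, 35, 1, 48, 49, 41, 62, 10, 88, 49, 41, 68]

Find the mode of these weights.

49

Step 1: Count the frequency of each value:
  1: appears 1 time(s)
  10: appears 1 time(s)
  20: appears 1 time(s)
  35: appears 2 time(s)
  41: appears 2 time(s)
  48: appears 1 time(s)
  49: appears 3 time(s)
  54: appears 1 time(s)
  62: appears 1 time(s)
  68: appears 1 time(s)
  78: appears 1 time(s)
  88: appears 1 time(s)
  98: appears 1 time(s)
Step 2: The value 49 appears most frequently (3 times).
Step 3: Mode = 49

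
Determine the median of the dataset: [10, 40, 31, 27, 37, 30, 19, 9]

28.5

Step 1: Sort the data in ascending order: [9, 10, 19, 27, 30, 31, 37, 40]
Step 2: The number of values is n = 8.
Step 3: Since n is even, the median is the average of positions 4 and 5:
  Median = (27 + 30) / 2 = 28.5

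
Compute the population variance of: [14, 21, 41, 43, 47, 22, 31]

138.4898

Step 1: Compute the mean: (14 + 21 + 41 + 43 + 47 + 22 + 31) / 7 = 31.2857
Step 2: Compute squared deviations from the mean:
  (14 - 31.2857)^2 = 298.7959
  (21 - 31.2857)^2 = 105.7959
  (41 - 31.2857)^2 = 94.3673
  (43 - 31.2857)^2 = 137.2245
  (47 - 31.2857)^2 = 246.9388
  (22 - 31.2857)^2 = 86.2245
  (31 - 31.2857)^2 = 0.0816
Step 3: Sum of squared deviations = 969.4286
Step 4: Population variance = 969.4286 / 7 = 138.4898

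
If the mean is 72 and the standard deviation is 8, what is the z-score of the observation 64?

-1

Step 1: Recall the z-score formula: z = (x - mu) / sigma
Step 2: Substitute values: z = (64 - 72) / 8
Step 3: z = -8 / 8 = -1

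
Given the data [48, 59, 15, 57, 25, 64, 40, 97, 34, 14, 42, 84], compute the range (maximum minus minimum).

83

Step 1: Identify the maximum value: max = 97
Step 2: Identify the minimum value: min = 14
Step 3: Range = max - min = 97 - 14 = 83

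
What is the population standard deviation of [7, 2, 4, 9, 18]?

5.5498

Step 1: Compute the mean: 8
Step 2: Sum of squared deviations from the mean: 154
Step 3: Population variance = 154 / 5 = 30.8
Step 4: Standard deviation = sqrt(30.8) = 5.5498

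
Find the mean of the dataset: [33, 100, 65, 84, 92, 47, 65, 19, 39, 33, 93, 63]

61.0833

Step 1: Sum all values: 33 + 100 + 65 + 84 + 92 + 47 + 65 + 19 + 39 + 33 + 93 + 63 = 733
Step 2: Count the number of values: n = 12
Step 3: Mean = sum / n = 733 / 12 = 61.0833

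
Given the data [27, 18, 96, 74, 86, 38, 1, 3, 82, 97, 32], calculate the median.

38

Step 1: Sort the data in ascending order: [1, 3, 18, 27, 32, 38, 74, 82, 86, 96, 97]
Step 2: The number of values is n = 11.
Step 3: Since n is odd, the median is the middle value at position 6: 38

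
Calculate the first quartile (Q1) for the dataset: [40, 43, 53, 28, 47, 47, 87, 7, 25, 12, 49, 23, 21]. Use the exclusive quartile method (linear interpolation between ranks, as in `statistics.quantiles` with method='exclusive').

22

Step 1: Sort the data: [7, 12, 21, 23, 25, 28, 40, 43, 47, 47, 49, 53, 87]
Step 2: n = 13
Step 3: Using the exclusive quartile method:
  Q1 = 22
  Q2 (median) = 40
  Q3 = 48
  IQR = Q3 - Q1 = 48 - 22 = 26
Step 4: Q1 = 22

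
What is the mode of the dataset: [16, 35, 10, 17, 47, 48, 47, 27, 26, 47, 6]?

47

Step 1: Count the frequency of each value:
  6: appears 1 time(s)
  10: appears 1 time(s)
  16: appears 1 time(s)
  17: appears 1 time(s)
  26: appears 1 time(s)
  27: appears 1 time(s)
  35: appears 1 time(s)
  47: appears 3 time(s)
  48: appears 1 time(s)
Step 2: The value 47 appears most frequently (3 times).
Step 3: Mode = 47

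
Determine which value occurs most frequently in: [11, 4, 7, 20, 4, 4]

4

Step 1: Count the frequency of each value:
  4: appears 3 time(s)
  7: appears 1 time(s)
  11: appears 1 time(s)
  20: appears 1 time(s)
Step 2: The value 4 appears most frequently (3 times).
Step 3: Mode = 4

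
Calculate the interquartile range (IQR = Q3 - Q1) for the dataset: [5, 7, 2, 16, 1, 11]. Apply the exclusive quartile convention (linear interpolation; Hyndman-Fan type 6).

10.5

Step 1: Sort the data: [1, 2, 5, 7, 11, 16]
Step 2: n = 6
Step 3: Using the exclusive quartile method:
  Q1 = 1.75
  Q2 (median) = 6
  Q3 = 12.25
  IQR = Q3 - Q1 = 12.25 - 1.75 = 10.5
Step 4: IQR = 10.5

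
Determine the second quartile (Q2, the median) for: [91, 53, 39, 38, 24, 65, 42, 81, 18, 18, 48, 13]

40.5

Step 1: Sort the data: [13, 18, 18, 24, 38, 39, 42, 48, 53, 65, 81, 91]
Step 2: n = 12
Step 3: Q2 is the median. Since n is even, it is the average of the values at positions 6 and 7:
  Q2 = (39 + 42) / 2 = 40.5
Step 4: Q2 = 40.5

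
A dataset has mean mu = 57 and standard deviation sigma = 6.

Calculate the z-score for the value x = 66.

1.5

Step 1: Recall the z-score formula: z = (x - mu) / sigma
Step 2: Substitute values: z = (66 - 57) / 6
Step 3: z = 9 / 6 = 1.5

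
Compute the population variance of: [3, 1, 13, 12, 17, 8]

31.6667

Step 1: Compute the mean: (3 + 1 + 13 + 12 + 17 + 8) / 6 = 9
Step 2: Compute squared deviations from the mean:
  (3 - 9)^2 = 36
  (1 - 9)^2 = 64
  (13 - 9)^2 = 16
  (12 - 9)^2 = 9
  (17 - 9)^2 = 64
  (8 - 9)^2 = 1
Step 3: Sum of squared deviations = 190
Step 4: Population variance = 190 / 6 = 31.6667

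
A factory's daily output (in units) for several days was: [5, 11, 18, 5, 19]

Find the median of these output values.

11

Step 1: Sort the data in ascending order: [5, 5, 11, 18, 19]
Step 2: The number of values is n = 5.
Step 3: Since n is odd, the median is the middle value at position 3: 11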